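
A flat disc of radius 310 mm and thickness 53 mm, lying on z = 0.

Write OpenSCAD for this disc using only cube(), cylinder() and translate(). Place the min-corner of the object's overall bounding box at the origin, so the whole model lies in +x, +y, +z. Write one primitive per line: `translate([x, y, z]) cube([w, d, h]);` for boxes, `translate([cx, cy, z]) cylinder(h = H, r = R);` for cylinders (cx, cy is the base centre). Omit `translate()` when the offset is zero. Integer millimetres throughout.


translate([310, 310, 0]) cylinder(h = 53, r = 310);


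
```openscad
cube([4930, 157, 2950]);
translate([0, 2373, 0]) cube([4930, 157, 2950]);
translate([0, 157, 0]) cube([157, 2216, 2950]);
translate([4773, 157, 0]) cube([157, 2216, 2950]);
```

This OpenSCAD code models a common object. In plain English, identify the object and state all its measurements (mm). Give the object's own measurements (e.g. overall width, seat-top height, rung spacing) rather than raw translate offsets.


The wall frame of a small rectangular building: four walls, each 2950 mm tall and 157 mm thick, enclosing a footprint 4930 mm (x) by 2530 mm (y) outside-to-outside, with no floor or roof. The front and back walls (the −y and +y sides) span the full width; the two side walls fit between them.


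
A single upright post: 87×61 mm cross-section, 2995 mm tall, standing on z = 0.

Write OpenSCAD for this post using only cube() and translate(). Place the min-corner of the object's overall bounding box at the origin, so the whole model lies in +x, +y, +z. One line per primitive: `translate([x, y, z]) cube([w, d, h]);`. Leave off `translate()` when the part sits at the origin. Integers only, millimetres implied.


cube([87, 61, 2995]);


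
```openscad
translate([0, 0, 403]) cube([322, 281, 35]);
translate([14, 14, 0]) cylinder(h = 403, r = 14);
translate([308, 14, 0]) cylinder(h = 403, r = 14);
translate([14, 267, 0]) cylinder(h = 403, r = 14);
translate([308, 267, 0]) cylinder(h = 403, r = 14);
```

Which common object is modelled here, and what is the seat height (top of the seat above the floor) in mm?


A stool. The seat height is 438 mm.

A 322×281×35 slab at z = 403 on four corner cylinders — a stool. The seat top is 403 + 35 = 438 mm.


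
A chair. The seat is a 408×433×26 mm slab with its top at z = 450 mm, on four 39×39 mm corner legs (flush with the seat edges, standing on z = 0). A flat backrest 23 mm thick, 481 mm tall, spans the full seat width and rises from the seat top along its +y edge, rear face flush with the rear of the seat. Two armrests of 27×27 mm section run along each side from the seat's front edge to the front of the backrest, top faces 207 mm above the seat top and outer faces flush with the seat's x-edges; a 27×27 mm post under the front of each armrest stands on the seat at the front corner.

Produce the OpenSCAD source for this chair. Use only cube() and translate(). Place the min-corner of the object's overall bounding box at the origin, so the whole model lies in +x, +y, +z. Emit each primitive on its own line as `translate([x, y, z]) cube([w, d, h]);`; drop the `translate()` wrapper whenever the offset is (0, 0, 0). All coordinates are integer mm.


// leg_h = 450 - 26 = 424
// arm post h = 207 - 27 = 180
translate([0, 0, 424]) cube([408, 433, 26]);
cube([39, 39, 424]);
translate([369, 0, 0]) cube([39, 39, 424]);
translate([0, 394, 0]) cube([39, 39, 424]);
translate([369, 394, 0]) cube([39, 39, 424]);
translate([0, 410, 450]) cube([408, 23, 481]);
translate([0, 0, 630]) cube([27, 410, 27]);
translate([381, 0, 630]) cube([27, 410, 27]);
translate([0, 0, 450]) cube([27, 27, 180]);
translate([381, 0, 450]) cube([27, 27, 180]);


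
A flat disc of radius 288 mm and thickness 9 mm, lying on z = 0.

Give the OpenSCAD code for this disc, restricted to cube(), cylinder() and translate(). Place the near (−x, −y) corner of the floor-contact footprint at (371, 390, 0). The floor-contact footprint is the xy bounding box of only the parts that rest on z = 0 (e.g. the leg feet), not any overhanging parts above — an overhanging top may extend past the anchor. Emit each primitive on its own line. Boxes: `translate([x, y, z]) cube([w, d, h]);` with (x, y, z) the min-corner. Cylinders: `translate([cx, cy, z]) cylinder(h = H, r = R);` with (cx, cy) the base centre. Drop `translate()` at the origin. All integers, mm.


translate([659, 678, 0]) cylinder(h = 9, r = 288);


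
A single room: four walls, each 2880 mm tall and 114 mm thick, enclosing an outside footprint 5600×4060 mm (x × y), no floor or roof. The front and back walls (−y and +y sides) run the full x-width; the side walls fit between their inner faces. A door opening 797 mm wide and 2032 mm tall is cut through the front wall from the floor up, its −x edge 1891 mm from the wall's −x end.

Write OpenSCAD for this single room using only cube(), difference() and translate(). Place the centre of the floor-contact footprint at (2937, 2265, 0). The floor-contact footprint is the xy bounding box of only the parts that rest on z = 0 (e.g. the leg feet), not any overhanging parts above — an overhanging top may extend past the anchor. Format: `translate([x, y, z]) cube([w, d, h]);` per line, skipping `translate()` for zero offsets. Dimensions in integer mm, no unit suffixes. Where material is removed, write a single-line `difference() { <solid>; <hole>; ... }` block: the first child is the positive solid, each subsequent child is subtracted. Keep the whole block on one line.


difference() { translate([137, 235, 0]) cube([5600, 114, 2880]); translate([2028, 235, 0]) cube([797, 114, 2032]); }
translate([137, 4181, 0]) cube([5600, 114, 2880]);
translate([137, 349, 0]) cube([114, 3832, 2880]);
translate([5623, 349, 0]) cube([114, 3832, 2880]);


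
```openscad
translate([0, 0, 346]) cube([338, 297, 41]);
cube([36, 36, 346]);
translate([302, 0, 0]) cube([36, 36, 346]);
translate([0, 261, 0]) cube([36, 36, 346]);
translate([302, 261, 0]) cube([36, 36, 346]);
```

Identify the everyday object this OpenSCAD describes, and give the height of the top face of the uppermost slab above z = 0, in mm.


A stool. The seat height is 387 mm.

A 338×297×41 slab at z = 346 on four corner posts — a stool. The seat top is 346 + 41 = 387 mm.


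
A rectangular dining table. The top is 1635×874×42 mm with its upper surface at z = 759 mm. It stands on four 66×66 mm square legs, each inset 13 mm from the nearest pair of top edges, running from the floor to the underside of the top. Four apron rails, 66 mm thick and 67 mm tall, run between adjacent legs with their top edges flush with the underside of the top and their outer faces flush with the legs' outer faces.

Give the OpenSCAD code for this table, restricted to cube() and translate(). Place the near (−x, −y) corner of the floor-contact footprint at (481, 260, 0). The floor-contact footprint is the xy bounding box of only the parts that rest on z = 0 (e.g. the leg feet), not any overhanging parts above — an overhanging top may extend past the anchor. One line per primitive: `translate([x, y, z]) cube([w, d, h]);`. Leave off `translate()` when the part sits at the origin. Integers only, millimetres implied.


translate([468, 247, 717]) cube([1635, 874, 42]);
translate([481, 260, 0]) cube([66, 66, 717]);
translate([2024, 260, 0]) cube([66, 66, 717]);
translate([481, 1042, 0]) cube([66, 66, 717]);
translate([2024, 1042, 0]) cube([66, 66, 717]);
translate([547, 260, 650]) cube([1477, 66, 67]);
translate([547, 1042, 650]) cube([1477, 66, 67]);
translate([481, 326, 650]) cube([66, 716, 67]);
translate([2024, 326, 650]) cube([66, 716, 67]);


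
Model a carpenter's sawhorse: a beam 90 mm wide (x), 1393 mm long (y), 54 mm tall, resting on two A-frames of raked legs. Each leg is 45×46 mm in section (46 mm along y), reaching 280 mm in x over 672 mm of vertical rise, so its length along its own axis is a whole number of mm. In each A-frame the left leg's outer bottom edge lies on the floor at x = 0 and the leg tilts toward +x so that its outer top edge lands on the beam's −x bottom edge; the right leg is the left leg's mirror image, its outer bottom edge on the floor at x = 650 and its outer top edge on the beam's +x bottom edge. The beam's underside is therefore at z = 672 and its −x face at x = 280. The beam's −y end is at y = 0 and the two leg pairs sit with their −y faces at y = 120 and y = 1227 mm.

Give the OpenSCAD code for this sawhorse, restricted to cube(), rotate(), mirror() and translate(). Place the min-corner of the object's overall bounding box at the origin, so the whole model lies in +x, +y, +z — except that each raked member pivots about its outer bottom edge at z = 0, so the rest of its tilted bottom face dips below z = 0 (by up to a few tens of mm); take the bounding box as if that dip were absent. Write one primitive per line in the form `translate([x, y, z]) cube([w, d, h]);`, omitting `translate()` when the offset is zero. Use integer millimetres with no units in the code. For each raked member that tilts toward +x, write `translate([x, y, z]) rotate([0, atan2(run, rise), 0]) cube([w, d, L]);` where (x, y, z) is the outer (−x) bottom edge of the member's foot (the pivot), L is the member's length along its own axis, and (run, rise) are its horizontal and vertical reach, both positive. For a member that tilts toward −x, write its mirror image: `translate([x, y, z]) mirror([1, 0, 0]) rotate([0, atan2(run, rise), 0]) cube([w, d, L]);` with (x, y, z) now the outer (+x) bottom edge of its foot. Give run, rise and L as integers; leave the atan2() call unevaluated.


translate([280, 0, 672]) cube([90, 1393, 54]);
translate([0, 120, 0]) rotate([0, atan2(280, 672), 0]) cube([45, 46, 728]);
translate([650, 120, 0]) mirror([1, 0, 0]) rotate([0, atan2(280, 672), 0]) cube([45, 46, 728]);
translate([0, 1227, 0]) rotate([0, atan2(280, 672), 0]) cube([45, 46, 728]);
translate([650, 1227, 0]) mirror([1, 0, 0]) rotate([0, atan2(280, 672), 0]) cube([45, 46, 728]);


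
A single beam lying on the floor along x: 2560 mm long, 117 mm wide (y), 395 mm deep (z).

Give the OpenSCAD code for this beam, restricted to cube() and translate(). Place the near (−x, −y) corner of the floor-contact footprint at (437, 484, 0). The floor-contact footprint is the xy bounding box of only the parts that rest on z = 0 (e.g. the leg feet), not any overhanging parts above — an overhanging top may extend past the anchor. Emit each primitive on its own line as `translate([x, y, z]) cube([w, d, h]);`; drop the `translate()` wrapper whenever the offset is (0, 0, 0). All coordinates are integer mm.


translate([437, 484, 0]) cube([2560, 117, 395]);


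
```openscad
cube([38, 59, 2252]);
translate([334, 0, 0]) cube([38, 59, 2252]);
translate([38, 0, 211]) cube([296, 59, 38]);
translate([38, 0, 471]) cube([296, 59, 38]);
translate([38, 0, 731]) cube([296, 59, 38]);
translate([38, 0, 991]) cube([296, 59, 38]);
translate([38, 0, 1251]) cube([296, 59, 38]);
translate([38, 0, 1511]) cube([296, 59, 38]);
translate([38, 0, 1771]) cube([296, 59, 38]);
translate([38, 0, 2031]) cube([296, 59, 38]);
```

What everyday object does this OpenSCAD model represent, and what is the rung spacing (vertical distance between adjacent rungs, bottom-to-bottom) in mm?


A ladder. The rung spacing is 260 mm.

Two tall 38×59 posts with 8 short bars between them — a ladder. Adjacent rungs sit at z = 211 and z = 471, so the spacing is 471 − 211 = 260 mm.


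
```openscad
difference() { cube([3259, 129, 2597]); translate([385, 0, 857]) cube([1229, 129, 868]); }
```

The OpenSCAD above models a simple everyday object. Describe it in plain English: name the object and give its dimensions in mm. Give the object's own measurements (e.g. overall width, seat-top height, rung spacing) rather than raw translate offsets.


A wall 3259 mm long (x), 129 mm thick (y), 2597 mm tall, with a rectangular window opening cut through it. The opening is 1229 mm wide and 868 mm tall; its sill is at z = 857 mm and its near (−x) edge is 385 mm from the wall's −x end. The opening passes through the full wall thickness.


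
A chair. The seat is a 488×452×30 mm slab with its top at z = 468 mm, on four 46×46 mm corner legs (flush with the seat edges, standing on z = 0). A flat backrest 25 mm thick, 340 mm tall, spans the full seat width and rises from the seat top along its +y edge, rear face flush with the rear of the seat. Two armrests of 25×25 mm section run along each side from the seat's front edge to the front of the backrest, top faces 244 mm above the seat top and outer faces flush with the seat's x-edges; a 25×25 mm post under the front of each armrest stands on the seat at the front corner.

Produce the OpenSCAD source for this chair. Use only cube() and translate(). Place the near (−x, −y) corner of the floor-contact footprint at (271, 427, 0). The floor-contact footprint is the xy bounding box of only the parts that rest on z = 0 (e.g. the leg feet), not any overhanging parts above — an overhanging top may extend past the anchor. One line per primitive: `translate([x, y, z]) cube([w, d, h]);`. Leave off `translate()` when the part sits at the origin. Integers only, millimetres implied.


translate([271, 427, 438]) cube([488, 452, 30]);
translate([271, 427, 0]) cube([46, 46, 438]);
translate([713, 427, 0]) cube([46, 46, 438]);
translate([271, 833, 0]) cube([46, 46, 438]);
translate([713, 833, 0]) cube([46, 46, 438]);
translate([271, 854, 468]) cube([488, 25, 340]);
translate([271, 427, 687]) cube([25, 427, 25]);
translate([734, 427, 687]) cube([25, 427, 25]);
translate([271, 427, 468]) cube([25, 25, 219]);
translate([734, 427, 468]) cube([25, 25, 219]);


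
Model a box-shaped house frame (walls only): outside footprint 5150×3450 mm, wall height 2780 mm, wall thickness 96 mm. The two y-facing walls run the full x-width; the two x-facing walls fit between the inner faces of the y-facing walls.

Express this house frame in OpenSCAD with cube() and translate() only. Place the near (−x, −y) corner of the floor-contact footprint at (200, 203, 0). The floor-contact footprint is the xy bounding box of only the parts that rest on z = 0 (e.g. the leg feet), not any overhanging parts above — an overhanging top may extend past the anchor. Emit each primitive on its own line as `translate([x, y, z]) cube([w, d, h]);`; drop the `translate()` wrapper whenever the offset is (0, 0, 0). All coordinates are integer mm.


translate([200, 203, 0]) cube([5150, 96, 2780]);
translate([200, 3557, 0]) cube([5150, 96, 2780]);
translate([200, 299, 0]) cube([96, 3258, 2780]);
translate([5254, 299, 0]) cube([96, 3258, 2780]);


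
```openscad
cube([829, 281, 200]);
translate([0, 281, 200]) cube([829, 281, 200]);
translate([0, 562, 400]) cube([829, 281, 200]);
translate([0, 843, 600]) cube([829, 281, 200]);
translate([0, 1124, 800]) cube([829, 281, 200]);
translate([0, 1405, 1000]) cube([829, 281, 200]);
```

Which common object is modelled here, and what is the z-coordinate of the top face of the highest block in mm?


A staircase. The total rise is 1200 mm.

6 identical blocks, each offset up and back from the previous — a staircase. Each step is 200 mm tall and there are 6 of them, so the total rise is 6 × 200 = 1200 mm.


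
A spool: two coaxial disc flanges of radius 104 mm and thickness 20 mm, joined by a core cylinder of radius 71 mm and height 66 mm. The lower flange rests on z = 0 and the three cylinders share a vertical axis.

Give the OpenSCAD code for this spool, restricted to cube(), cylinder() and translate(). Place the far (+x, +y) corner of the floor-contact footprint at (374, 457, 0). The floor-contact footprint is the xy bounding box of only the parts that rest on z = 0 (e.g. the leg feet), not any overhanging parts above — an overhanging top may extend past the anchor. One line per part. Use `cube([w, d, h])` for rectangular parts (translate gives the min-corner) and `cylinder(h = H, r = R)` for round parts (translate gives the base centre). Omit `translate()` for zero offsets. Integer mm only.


translate([270, 353, 0]) cylinder(h = 20, r = 104);
translate([270, 353, 20]) cylinder(h = 66, r = 71);
translate([270, 353, 86]) cylinder(h = 20, r = 104);


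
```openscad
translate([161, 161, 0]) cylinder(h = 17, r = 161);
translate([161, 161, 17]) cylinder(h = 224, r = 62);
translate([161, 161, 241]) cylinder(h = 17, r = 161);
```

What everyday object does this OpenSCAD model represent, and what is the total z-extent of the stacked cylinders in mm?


A spool. The overall height is 258 mm.

Three coaxial cylinders, large–small–large — a spool. Two 17 mm flanges and a 224 mm core give 17 + 224 + 17 = 258 mm.


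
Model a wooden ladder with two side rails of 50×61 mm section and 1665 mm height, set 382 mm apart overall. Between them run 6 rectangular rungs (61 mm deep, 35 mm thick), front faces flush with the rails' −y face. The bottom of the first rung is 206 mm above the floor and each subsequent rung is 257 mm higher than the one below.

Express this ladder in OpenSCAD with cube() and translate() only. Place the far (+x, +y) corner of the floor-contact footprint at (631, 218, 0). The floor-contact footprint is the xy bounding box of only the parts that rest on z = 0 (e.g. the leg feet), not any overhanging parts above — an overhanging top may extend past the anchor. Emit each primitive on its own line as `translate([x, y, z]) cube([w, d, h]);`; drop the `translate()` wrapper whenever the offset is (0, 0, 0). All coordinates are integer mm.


translate([249, 157, 0]) cube([50, 61, 1665]);
translate([581, 157, 0]) cube([50, 61, 1665]);
translate([299, 157, 206]) cube([282, 61, 35]);
translate([299, 157, 463]) cube([282, 61, 35]);
translate([299, 157, 720]) cube([282, 61, 35]);
translate([299, 157, 977]) cube([282, 61, 35]);
translate([299, 157, 1234]) cube([282, 61, 35]);
translate([299, 157, 1491]) cube([282, 61, 35]);


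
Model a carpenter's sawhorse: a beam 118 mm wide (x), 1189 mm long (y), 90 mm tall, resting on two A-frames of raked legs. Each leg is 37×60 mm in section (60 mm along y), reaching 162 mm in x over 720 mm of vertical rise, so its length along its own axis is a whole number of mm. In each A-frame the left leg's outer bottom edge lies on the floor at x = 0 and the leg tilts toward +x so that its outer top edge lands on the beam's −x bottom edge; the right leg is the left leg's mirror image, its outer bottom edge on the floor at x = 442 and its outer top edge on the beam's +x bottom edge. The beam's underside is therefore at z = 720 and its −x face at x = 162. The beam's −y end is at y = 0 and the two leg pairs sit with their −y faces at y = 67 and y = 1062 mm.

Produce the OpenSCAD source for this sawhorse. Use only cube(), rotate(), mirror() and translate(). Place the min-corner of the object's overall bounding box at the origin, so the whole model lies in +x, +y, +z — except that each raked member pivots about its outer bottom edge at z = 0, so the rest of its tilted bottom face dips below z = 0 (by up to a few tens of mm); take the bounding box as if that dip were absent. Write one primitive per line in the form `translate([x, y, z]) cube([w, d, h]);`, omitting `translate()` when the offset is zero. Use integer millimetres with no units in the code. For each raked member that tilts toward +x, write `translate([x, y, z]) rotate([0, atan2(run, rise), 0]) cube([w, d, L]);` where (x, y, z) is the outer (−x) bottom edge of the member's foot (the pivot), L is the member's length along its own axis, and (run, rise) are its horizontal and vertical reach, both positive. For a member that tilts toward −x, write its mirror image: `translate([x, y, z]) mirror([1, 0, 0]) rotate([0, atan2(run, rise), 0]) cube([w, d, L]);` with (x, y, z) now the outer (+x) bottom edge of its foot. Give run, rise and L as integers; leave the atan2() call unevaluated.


translate([162, 0, 720]) cube([118, 1189, 90]);
translate([0, 67, 0]) rotate([0, atan2(162, 720), 0]) cube([37, 60, 738]);
translate([442, 67, 0]) mirror([1, 0, 0]) rotate([0, atan2(162, 720), 0]) cube([37, 60, 738]);
translate([0, 1062, 0]) rotate([0, atan2(162, 720), 0]) cube([37, 60, 738]);
translate([442, 1062, 0]) mirror([1, 0, 0]) rotate([0, atan2(162, 720), 0]) cube([37, 60, 738]);


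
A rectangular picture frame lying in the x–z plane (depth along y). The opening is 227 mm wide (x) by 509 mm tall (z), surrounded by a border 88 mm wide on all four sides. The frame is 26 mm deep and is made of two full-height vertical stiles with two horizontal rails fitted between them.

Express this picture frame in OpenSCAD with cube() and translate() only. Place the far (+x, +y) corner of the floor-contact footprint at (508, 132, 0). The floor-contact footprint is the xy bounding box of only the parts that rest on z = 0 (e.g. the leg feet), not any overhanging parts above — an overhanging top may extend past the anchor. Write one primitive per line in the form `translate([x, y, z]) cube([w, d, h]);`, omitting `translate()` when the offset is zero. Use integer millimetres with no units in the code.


translate([105, 106, 0]) cube([88, 26, 685]);
translate([420, 106, 0]) cube([88, 26, 685]);
translate([193, 106, 0]) cube([227, 26, 88]);
translate([193, 106, 597]) cube([227, 26, 88]);


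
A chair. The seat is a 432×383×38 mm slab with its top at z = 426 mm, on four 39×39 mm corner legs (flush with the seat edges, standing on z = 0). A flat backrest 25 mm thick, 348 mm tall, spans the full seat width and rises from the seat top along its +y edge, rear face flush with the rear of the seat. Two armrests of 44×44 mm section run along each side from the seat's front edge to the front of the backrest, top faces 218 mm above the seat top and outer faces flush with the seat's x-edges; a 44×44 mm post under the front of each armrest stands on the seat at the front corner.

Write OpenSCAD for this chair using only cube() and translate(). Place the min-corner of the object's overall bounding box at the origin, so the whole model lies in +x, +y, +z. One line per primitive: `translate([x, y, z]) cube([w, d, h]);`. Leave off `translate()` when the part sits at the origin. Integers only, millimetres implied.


// leg_h = 426 - 38 = 388
// arm post h = 218 - 44 = 174
translate([0, 0, 388]) cube([432, 383, 38]);
cube([39, 39, 388]);
translate([393, 0, 0]) cube([39, 39, 388]);
translate([0, 344, 0]) cube([39, 39, 388]);
translate([393, 344, 0]) cube([39, 39, 388]);
translate([0, 358, 426]) cube([432, 25, 348]);
translate([0, 0, 600]) cube([44, 358, 44]);
translate([388, 0, 600]) cube([44, 358, 44]);
translate([0, 0, 426]) cube([44, 44, 174]);
translate([388, 0, 426]) cube([44, 44, 174]);


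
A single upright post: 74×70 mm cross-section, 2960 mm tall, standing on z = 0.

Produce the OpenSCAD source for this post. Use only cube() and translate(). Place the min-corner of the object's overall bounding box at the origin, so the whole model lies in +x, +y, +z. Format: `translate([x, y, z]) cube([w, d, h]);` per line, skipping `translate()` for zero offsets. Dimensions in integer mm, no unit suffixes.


cube([74, 70, 2960]);


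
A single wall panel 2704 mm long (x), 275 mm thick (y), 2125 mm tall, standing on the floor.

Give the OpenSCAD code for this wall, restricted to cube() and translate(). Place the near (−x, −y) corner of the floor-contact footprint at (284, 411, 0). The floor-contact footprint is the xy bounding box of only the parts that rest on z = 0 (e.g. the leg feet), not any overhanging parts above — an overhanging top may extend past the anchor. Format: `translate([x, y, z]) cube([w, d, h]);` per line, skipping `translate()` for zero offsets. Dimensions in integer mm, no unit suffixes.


translate([284, 411, 0]) cube([2704, 275, 2125]);


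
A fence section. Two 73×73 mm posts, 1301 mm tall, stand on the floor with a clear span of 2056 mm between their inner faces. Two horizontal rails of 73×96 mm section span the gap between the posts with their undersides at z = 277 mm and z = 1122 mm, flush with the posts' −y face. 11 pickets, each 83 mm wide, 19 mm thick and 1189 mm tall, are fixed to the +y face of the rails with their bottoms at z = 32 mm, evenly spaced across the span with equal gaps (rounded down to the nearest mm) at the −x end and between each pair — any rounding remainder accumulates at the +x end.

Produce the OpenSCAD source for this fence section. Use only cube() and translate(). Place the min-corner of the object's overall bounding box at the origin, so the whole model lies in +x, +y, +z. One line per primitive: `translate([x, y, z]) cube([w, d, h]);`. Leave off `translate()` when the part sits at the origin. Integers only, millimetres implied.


cube([73, 73, 1301]);
translate([2129, 0, 0]) cube([73, 73, 1301]);
translate([73, 0, 277]) cube([2056, 73, 96]);
translate([73, 0, 1122]) cube([2056, 73, 96]);
translate([168, 73, 32]) cube([83, 19, 1189]);
translate([346, 73, 32]) cube([83, 19, 1189]);
translate([524, 73, 32]) cube([83, 19, 1189]);
translate([702, 73, 32]) cube([83, 19, 1189]);
translate([880, 73, 32]) cube([83, 19, 1189]);
translate([1058, 73, 32]) cube([83, 19, 1189]);
translate([1236, 73, 32]) cube([83, 19, 1189]);
translate([1414, 73, 32]) cube([83, 19, 1189]);
translate([1592, 73, 32]) cube([83, 19, 1189]);
translate([1770, 73, 32]) cube([83, 19, 1189]);
translate([1948, 73, 32]) cube([83, 19, 1189]);


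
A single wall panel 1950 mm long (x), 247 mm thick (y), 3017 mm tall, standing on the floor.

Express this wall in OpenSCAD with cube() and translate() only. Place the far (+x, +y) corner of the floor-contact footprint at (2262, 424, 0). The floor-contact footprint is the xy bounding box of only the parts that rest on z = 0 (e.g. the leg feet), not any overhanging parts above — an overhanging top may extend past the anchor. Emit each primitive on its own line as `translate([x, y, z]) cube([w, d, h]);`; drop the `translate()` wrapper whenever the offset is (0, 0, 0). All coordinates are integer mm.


translate([312, 177, 0]) cube([1950, 247, 3017]);


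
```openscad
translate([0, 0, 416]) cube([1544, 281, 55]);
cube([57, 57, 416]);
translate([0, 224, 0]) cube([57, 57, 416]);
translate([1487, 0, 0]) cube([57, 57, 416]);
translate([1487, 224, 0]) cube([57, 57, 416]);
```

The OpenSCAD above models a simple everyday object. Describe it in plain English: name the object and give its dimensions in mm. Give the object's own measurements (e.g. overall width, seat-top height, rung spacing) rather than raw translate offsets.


A bench: a 1544×281 mm seat slab, 55 mm thick, top at z = 471 mm, on four 57×57 mm square legs flush with the seat corners and standing on z = 0.


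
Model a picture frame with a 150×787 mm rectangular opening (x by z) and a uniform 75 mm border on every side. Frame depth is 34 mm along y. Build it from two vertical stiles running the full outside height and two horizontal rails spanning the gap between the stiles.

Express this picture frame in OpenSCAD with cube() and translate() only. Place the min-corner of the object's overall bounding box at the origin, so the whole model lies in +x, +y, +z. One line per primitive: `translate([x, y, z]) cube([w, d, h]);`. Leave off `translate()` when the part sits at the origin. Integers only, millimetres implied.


cube([75, 34, 937]);
translate([225, 0, 0]) cube([75, 34, 937]);
translate([75, 0, 0]) cube([150, 34, 75]);
translate([75, 0, 862]) cube([150, 34, 75]);


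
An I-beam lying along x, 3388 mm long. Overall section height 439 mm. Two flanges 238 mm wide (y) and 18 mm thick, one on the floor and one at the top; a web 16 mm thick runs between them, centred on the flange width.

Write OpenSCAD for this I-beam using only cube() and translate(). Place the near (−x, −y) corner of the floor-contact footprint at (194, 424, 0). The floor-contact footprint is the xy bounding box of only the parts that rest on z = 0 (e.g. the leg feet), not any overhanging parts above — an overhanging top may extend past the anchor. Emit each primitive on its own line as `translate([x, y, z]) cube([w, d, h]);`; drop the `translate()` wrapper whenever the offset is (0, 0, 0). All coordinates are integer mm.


translate([194, 424, 0]) cube([3388, 238, 18]);
translate([194, 535, 18]) cube([3388, 16, 403]);
translate([194, 424, 421]) cube([3388, 238, 18]);


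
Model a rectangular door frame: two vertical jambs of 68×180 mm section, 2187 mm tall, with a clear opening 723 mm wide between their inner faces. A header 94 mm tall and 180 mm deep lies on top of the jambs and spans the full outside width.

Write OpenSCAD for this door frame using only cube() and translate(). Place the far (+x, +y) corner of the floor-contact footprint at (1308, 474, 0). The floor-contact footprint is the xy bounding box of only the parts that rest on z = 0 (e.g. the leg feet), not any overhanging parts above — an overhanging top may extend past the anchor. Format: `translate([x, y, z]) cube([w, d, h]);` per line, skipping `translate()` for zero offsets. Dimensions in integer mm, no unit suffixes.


translate([449, 294, 0]) cube([68, 180, 2187]);
translate([1240, 294, 0]) cube([68, 180, 2187]);
translate([449, 294, 2187]) cube([859, 180, 94]);


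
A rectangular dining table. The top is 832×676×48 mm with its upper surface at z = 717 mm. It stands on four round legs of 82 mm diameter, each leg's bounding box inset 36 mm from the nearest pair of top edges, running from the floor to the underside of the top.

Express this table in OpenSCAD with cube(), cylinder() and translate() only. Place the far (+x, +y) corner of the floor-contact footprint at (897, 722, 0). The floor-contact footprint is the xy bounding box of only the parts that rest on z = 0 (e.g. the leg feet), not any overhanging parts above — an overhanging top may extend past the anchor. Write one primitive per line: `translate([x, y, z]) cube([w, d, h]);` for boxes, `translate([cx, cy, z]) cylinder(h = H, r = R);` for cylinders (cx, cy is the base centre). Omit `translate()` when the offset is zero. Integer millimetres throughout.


translate([101, 82, 669]) cube([832, 676, 48]);
translate([178, 159, 0]) cylinder(h = 669, r = 41);
translate([856, 159, 0]) cylinder(h = 669, r = 41);
translate([178, 681, 0]) cylinder(h = 669, r = 41);
translate([856, 681, 0]) cylinder(h = 669, r = 41);


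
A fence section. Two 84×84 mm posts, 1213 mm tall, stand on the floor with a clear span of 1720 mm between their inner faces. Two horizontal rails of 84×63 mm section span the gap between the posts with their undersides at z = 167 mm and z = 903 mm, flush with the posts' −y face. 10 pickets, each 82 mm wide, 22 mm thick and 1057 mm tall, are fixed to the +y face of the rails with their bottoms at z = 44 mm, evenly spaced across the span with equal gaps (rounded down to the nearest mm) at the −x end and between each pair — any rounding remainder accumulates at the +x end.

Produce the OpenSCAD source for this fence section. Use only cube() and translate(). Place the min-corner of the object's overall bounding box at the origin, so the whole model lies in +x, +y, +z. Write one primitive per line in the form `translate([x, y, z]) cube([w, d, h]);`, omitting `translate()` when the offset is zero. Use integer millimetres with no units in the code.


cube([84, 84, 1213]);
translate([1804, 0, 0]) cube([84, 84, 1213]);
translate([84, 0, 167]) cube([1720, 84, 63]);
translate([84, 0, 903]) cube([1720, 84, 63]);
translate([165, 84, 44]) cube([82, 22, 1057]);
translate([328, 84, 44]) cube([82, 22, 1057]);
translate([491, 84, 44]) cube([82, 22, 1057]);
translate([654, 84, 44]) cube([82, 22, 1057]);
translate([817, 84, 44]) cube([82, 22, 1057]);
translate([980, 84, 44]) cube([82, 22, 1057]);
translate([1143, 84, 44]) cube([82, 22, 1057]);
translate([1306, 84, 44]) cube([82, 22, 1057]);
translate([1469, 84, 44]) cube([82, 22, 1057]);
translate([1632, 84, 44]) cube([82, 22, 1057]);


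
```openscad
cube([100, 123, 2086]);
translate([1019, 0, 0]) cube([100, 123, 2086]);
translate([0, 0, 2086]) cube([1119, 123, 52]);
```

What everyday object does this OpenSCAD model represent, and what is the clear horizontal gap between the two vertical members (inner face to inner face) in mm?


A door frame. The clear opening width is 919 mm.

Two 2086 mm tall posts with a header on top — a door frame. The left jamb is 100 mm wide at x = 0; the right jamb starts at x = 1019. The clear opening is 1019 − 100 = 919 mm.


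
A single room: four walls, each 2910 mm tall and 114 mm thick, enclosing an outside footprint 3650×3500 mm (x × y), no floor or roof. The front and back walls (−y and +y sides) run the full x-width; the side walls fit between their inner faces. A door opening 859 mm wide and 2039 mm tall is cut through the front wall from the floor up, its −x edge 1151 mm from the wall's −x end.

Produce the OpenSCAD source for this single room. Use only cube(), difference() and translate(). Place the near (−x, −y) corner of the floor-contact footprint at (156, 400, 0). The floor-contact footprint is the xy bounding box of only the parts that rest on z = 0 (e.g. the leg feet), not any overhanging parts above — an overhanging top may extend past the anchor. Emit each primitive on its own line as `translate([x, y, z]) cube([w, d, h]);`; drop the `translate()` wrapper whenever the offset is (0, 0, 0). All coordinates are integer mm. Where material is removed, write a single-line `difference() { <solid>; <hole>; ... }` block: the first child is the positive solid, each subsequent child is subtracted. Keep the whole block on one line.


difference() { translate([156, 400, 0]) cube([3650, 114, 2910]); translate([1307, 400, 0]) cube([859, 114, 2039]); }
translate([156, 3786, 0]) cube([3650, 114, 2910]);
translate([156, 514, 0]) cube([114, 3272, 2910]);
translate([3692, 514, 0]) cube([114, 3272, 2910]);


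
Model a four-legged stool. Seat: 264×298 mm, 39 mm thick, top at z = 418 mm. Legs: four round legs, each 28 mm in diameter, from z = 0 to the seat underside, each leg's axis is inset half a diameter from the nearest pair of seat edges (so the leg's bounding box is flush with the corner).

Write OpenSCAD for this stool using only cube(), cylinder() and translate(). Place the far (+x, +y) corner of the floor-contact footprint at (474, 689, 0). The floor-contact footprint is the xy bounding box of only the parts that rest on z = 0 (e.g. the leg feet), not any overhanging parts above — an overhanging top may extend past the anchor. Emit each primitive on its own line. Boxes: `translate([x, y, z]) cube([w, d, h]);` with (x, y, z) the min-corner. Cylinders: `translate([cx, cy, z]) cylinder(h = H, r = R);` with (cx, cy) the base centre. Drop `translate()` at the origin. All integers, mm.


// leg_h = 418 - 39 = 379
translate([210, 391, 379]) cube([264, 298, 39]);
translate([224, 405, 0]) cylinder(h = 379, r = 14);
translate([460, 405, 0]) cylinder(h = 379, r = 14);
translate([224, 675, 0]) cylinder(h = 379, r = 14);
translate([460, 675, 0]) cylinder(h = 379, r = 14);


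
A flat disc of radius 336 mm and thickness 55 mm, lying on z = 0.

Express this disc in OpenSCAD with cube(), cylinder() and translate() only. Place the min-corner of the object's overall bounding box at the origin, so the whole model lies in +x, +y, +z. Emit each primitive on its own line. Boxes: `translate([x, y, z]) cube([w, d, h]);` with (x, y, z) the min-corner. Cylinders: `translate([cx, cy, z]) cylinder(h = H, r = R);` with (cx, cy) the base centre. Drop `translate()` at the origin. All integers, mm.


translate([336, 336, 0]) cylinder(h = 55, r = 336);


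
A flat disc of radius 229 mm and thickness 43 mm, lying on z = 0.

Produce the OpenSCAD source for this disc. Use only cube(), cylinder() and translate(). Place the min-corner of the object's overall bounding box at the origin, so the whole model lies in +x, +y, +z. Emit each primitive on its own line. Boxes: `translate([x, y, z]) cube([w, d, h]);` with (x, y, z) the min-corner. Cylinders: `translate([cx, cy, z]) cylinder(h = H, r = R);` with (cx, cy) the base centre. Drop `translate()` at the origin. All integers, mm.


translate([229, 229, 0]) cylinder(h = 43, r = 229);


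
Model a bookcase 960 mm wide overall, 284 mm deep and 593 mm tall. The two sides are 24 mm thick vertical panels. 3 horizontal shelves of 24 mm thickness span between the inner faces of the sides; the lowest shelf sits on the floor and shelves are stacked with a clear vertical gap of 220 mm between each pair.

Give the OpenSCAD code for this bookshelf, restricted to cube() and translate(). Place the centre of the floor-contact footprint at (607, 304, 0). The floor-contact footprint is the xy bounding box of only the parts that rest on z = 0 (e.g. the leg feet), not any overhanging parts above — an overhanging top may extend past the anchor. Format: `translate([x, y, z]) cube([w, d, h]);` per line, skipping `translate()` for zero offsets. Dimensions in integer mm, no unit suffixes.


translate([127, 162, 0]) cube([24, 284, 593]);
translate([1063, 162, 0]) cube([24, 284, 593]);
translate([151, 162, 0]) cube([912, 284, 24]);
translate([151, 162, 244]) cube([912, 284, 24]);
translate([151, 162, 488]) cube([912, 284, 24]);


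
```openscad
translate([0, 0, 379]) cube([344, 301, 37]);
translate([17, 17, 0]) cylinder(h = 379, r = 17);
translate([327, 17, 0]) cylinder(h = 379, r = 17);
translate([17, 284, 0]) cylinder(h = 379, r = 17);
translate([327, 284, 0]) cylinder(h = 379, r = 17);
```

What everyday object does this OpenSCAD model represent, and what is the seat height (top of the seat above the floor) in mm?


A stool. The seat height is 416 mm.

A 344×301×37 slab at z = 379 on four corner cylinders — a stool. The seat top is 379 + 37 = 416 mm.


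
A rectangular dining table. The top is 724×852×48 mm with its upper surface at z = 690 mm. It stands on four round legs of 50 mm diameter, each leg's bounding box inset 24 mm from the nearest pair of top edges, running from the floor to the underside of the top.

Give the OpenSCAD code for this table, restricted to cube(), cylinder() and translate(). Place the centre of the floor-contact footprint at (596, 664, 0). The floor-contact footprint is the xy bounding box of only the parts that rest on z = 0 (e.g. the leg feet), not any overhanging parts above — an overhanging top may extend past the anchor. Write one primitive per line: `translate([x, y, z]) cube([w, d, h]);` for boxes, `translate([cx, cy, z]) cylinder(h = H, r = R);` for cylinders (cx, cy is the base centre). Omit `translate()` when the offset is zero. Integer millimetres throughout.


translate([234, 238, 642]) cube([724, 852, 48]);
translate([283, 287, 0]) cylinder(h = 642, r = 25);
translate([909, 287, 0]) cylinder(h = 642, r = 25);
translate([283, 1041, 0]) cylinder(h = 642, r = 25);
translate([909, 1041, 0]) cylinder(h = 642, r = 25);


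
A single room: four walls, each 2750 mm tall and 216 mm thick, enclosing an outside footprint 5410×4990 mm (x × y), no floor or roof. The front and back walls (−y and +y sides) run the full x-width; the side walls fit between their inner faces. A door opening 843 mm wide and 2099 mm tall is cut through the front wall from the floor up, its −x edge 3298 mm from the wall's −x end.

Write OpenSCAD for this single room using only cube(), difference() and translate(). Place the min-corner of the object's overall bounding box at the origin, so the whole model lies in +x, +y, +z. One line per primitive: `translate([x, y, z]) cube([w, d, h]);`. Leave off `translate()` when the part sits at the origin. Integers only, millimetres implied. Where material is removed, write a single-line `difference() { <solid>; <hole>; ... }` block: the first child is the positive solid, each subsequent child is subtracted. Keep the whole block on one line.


difference() { cube([5410, 216, 2750]); translate([3298, 0, 0]) cube([843, 216, 2099]); }
translate([0, 4774, 0]) cube([5410, 216, 2750]);
translate([0, 216, 0]) cube([216, 4558, 2750]);
translate([5194, 216, 0]) cube([216, 4558, 2750]);


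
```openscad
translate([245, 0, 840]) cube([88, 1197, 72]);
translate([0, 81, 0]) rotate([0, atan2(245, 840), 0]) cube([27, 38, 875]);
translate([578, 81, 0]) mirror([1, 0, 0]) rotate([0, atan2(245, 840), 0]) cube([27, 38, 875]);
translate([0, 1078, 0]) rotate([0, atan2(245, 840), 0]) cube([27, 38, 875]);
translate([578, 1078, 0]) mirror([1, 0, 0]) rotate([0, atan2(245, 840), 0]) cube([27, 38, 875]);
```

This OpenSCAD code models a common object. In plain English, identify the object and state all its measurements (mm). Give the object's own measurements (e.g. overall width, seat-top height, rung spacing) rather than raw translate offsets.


A sawhorse. A 88×1197×72 mm beam (x, y, z) sits on two A-frame leg pairs. Each pair is two raked legs of 27×38 mm section (38 mm along y) splaying symmetrically in x. Each leg rises 840 mm vertically over 245 mm of horizontal reach and is 875 mm long along its own axis. Every leg's outer bottom edge rests on the floor and its outer top edge meets a bottom edge of the beam — the left legs (tilting toward +x) meet the beam's −x bottom edge, the right legs (their mirror images, tilting toward −x) meet its +x bottom edge — so the leg tops tuck under the beam, the beam's underside is 840 mm above the floor, and the feet are 578 mm apart outside-to-outside with the beam centred between them. The two leg pairs are set in 81 mm from either end of the beam.
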